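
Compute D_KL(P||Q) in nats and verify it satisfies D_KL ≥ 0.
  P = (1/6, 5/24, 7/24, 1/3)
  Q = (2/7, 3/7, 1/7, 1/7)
0.2505 nats

KL divergence satisfies the Gibbs inequality: D_KL(P||Q) ≥ 0 for all distributions P, Q.

D_KL(P||Q) = Σ p(x) log(p(x)/q(x))
Term by term:
  x=0: 1/6 × log_e[(1/6)/(2/7)] = -0.0898
  x=1: 5/24 × log_e[(5/24)/(3/7)] = -0.1503
  x=2: 7/24 × log_e[(7/24)/(1/7)] = 0.2082
  x=3: 1/3 × log_e[(1/3)/(1/7)] = 0.2824
D_KL(P||Q) = 0.2505 nats

D_KL(P||Q) = 0.2505 ≥ 0 ✓

This non-negativity is a fundamental property: relative entropy cannot be negative because it measures how different Q is from P.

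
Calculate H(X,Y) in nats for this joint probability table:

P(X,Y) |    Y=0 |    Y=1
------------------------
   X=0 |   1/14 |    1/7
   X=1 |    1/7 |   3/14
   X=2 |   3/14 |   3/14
1.7348 nats

Joint entropy is H(X,Y) = -Σ_{x,y} p(x,y) log p(x,y).

Summing over all non-zero entries:
H(X,Y) = -[1/14·log_e(1/14) + 1/7·log_e(1/7) + 1/7·log_e(1/7) + 3/14·log_e(3/14) + 3/14·log_e(3/14) + 3/14·log_e(3/14)]
H(X,Y) = 1.7348 nats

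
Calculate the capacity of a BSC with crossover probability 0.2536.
0.1831 bits

For a binary symmetric channel (BSC) with error probability p:
Capacity C = 1 - H(p) bits per symbol

where H(p) = -p log₂(p) - (1-p) log₂(1-p) is the binary entropy function.

H(0.2536) = 0.8169 bits
C = 1 - 0.8169 = 0.1831 bits per symbol

This means we can reliably transmit up to 0.1831 bits of information per channel use.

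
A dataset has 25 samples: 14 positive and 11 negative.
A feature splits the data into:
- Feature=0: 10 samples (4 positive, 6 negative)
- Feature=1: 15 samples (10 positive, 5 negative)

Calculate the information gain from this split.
0.0502 bits

Information Gain = H(Y) - H(Y|Feature)

Before split:
P(positive) = 14/25 = 0.5600
H(Y) = 0.9896 bits

After split:
Feature=0: H = 0.9710 bits (weight = 10/25)
Feature=1: H = 0.9183 bits (weight = 15/25)
H(Y|Feature) = (10/25)×0.9710 + (15/25)×0.9183 = 0.9394 bits

Information Gain = 0.9896 - 0.9394 = 0.0502 bits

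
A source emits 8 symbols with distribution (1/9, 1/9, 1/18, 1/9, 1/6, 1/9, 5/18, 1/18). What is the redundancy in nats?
0.1273 nats

Redundancy measures how far a source is from maximum entropy:
R = H_max - H(X)

Maximum entropy for 8 symbols: H_max = log_e(8) = 2.0794 nats
Actual entropy: H(X) = 1.9521 nats
Redundancy: R = 2.0794 - 1.9521 = 0.1273 nats

This redundancy represents potential for compression: the source could be compressed by 0.1273 nats per symbol.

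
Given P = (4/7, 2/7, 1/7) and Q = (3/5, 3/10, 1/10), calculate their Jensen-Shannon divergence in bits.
0.0031 bits

Jensen-Shannon divergence is:
JSD(P||Q) = 0.5 × D_KL(P||M) + 0.5 × D_KL(Q||M)
where M = 0.5 × (P + Q) is the mixture distribution.

M = 0.5 × (4/7, 2/7, 1/7) + 0.5 × (3/5, 3/10, 1/10) = (0.585714, 0.292857, 0.121429)

D_KL(P||M) = 0.0030 bits
D_KL(Q||M) = 0.0033 bits

JSD(P||Q) = 0.5 × 0.0030 + 0.5 × 0.0033 = 0.0031 bits

Unlike KL divergence, JSD is symmetric and bounded: 0 ≤ JSD ≤ log(2).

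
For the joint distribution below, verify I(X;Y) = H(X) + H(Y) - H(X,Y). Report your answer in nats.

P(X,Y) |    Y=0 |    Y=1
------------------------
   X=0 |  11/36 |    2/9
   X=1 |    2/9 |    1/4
I(X;Y) = 0.0059 nats

Mutual information has multiple equivalent forms:
- I(X;Y) = H(X) - H(X|Y)
- I(X;Y) = H(Y) - H(Y|X)
- I(X;Y) = H(X) + H(Y) - H(X,Y)

Computing all quantities:
H(X) = 0.6916, H(Y) = 0.6916, H(X,Y) = 1.3773
H(X|Y) = 0.6857, H(Y|X) = 0.6857

Verification:
H(X) - H(X|Y) = 0.6916 - 0.6857 = 0.0059
H(Y) - H(Y|X) = 0.6916 - 0.6857 = 0.0059
H(X) + H(Y) - H(X,Y) = 0.6916 + 0.6916 - 1.3773 = 0.0059

All forms give I(X;Y) = 0.0059 nats. ✓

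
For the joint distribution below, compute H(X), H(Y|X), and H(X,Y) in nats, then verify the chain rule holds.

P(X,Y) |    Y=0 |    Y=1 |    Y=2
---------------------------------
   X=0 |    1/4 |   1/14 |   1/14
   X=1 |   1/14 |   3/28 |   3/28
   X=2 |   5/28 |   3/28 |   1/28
H(X,Y) = 2.0567, H(X) = 1.0898, H(Y|X) = 0.9669 (all in nats)

Chain rule: H(X,Y) = H(X) + H(Y|X)

Left side — joint entropy directly:
H(X,Y) = -Σ p(x,y) log p(x,y) = 2.0567 nats

Right side — compute H(Y|X) from the conditional distributions:
P(X) = (11/28, 2/7, 9/28), so H(X) = 1.0898 nats
H(Y|X) = Σ_x P(X=x) · H(Y|X=x):
  P(Y|X=0) = (7/11, 2/11, 2/11), H(Y|X=0) = 0.9075, weight P(X=0) = 11/28
  P(Y|X=1) = (1/4, 3/8, 3/8), H(Y|X=1) = 1.0822, weight P(X=1) = 2/7
  P(Y|X=2) = (5/9, 1/3, 1/9), H(Y|X=2) = 0.9369, weight P(X=2) = 9/28
H(Y|X) = 0.9669 nats

H(X) + H(Y|X) = 1.0898 + 0.9669 = 2.0567 nats

Both sides equal 2.0567 nats. ✓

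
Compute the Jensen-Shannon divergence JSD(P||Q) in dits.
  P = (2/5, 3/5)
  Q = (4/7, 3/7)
0.0064 dits

Jensen-Shannon divergence is:
JSD(P||Q) = 0.5 × D_KL(P||M) + 0.5 × D_KL(Q||M)
where M = 0.5 × (P + Q) is the mixture distribution.

M = 0.5 × (2/5, 3/5) + 0.5 × (4/7, 3/7) = (17/35, 18/35)

D_KL(P||M) = 0.0064 dits
D_KL(Q||M) = 0.0064 dits

JSD(P||Q) = 0.5 × 0.0064 + 0.5 × 0.0064 = 0.0064 dits

Unlike KL divergence, JSD is symmetric and bounded: 0 ≤ JSD ≤ log(2).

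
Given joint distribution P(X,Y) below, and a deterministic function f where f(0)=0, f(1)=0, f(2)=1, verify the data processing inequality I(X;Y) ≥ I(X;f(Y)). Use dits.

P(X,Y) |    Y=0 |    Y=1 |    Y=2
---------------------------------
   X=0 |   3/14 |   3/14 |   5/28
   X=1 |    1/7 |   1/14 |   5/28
I(X;Y) = 0.0093, I(X;f(Y)) = 0.0058, inequality holds: 0.0093 ≥ 0.0058

Data Processing Inequality: For any Markov chain X → Y → Z, we have I(X;Y) ≥ I(X;Z).

Here Z = f(Y) is a deterministic function of Y, forming X → Y → Z.

Original I(X;Y) = 0.0093 dits

After applying f:
P(X,Z) where Z=f(Y):
- P(X,Z=0) = P(X,Y=0) + P(X,Y=1)
- P(X,Z=1) = P(X,Y=2)

I(X;Z) = I(X;f(Y)) = 0.0058 dits

Verification: 0.0093 ≥ 0.0058 ✓

Information cannot be created by processing; the function f can only lose information about X.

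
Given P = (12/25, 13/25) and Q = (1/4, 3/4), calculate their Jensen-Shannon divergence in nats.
0.0289 nats

Jensen-Shannon divergence is:
JSD(P||Q) = 0.5 × D_KL(P||M) + 0.5 × D_KL(Q||M)
where M = 0.5 × (P + Q) is the mixture distribution.

M = 0.5 × (12/25, 13/25) + 0.5 × (1/4, 3/4) = (0.365, 0.635)

D_KL(P||M) = 0.0276 nats
D_KL(Q||M) = 0.0302 nats

JSD(P||Q) = 0.5 × 0.0276 + 0.5 × 0.0302 = 0.0289 nats

Unlike KL divergence, JSD is symmetric and bounded: 0 ≤ JSD ≤ log(2).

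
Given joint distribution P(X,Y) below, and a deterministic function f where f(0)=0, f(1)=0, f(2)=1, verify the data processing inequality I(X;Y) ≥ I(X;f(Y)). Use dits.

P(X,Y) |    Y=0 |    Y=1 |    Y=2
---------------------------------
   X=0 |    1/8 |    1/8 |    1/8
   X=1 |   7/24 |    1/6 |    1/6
I(X;Y) = 0.0038, I(X;f(Y)) = 0.0011, inequality holds: 0.0038 ≥ 0.0011

Data Processing Inequality: For any Markov chain X → Y → Z, we have I(X;Y) ≥ I(X;Z).

Here Z = f(Y) is a deterministic function of Y, forming X → Y → Z.

Original I(X;Y) = 0.0038 dits

After applying f:
P(X,Z) where Z=f(Y):
- P(X,Z=0) = P(X,Y=0) + P(X,Y=1)
- P(X,Z=1) = P(X,Y=2)

I(X;Z) = I(X;f(Y)) = 0.0011 dits

Verification: 0.0038 ≥ 0.0011 ✓

Information cannot be created by processing; the function f can only lose information about X.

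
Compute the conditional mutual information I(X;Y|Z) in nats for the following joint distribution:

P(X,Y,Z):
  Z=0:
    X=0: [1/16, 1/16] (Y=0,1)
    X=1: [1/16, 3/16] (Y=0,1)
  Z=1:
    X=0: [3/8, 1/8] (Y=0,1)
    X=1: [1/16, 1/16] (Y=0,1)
0.0254 nats

Conditional mutual information: I(X;Y|Z) = H(X|Z) + H(Y|Z) - H(X,Y|Z)

H(Z) = 0.6616
H(X,Z) = 1.2130 → H(X|Z) = 0.5514
H(Y,Z) = 1.2820 → H(Y|Z) = 0.6205
H(X,Y,Z) = 1.8080 → H(X,Y|Z) = 1.1465

I(X;Y|Z) = 0.5514 + 0.6205 - 1.1465 = 0.0254 nats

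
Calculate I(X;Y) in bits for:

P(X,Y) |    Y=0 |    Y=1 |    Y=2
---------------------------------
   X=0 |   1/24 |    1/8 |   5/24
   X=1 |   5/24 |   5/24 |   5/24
0.0571 bits

Mutual information: I(X;Y) = H(X) + H(Y) - H(X,Y)

Marginals:
P(X) = (3/8, 5/8), H(X) = 0.9544 bits
P(Y) = (1/4, 1/3, 5/12), H(Y) = 1.5546 bits

Joint entropy: H(X,Y) = 2.4519 bits

I(X;Y) = 0.9544 + 1.5546 - 2.4519 = 0.0571 bits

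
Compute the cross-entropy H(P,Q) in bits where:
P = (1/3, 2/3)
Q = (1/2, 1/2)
1.0000 bits

Cross-entropy: H(P,Q) = -Σ p(x) log q(x)

Alternatively: H(P,Q) = H(P) + D_KL(P||Q)
H(P) = 0.9183 bits
D_KL(P||Q) = 0.0817 bits

H(P,Q) = 0.9183 + 0.0817 = 1.0000 bits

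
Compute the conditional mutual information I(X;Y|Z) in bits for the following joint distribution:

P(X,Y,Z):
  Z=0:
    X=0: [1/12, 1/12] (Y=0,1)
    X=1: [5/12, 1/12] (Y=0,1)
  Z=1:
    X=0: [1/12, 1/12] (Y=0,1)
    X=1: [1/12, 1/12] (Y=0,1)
0.0492 bits

Conditional mutual information: I(X;Y|Z) = H(X|Z) + H(Y|Z) - H(X,Y|Z)

H(Z) = 0.9183
H(X,Z) = 1.7925 → H(X|Z) = 0.8742
H(Y,Z) = 1.7925 → H(Y|Z) = 0.8742
H(X,Y,Z) = 2.6175 → H(X,Y|Z) = 1.6992

I(X;Y|Z) = 0.8742 + 0.8742 - 1.6992 = 0.0492 bits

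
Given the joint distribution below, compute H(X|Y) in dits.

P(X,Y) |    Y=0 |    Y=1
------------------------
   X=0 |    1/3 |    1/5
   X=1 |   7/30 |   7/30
0.2966 dits

Using the chain rule: H(X|Y) = H(X,Y) - H(Y)

First, compute H(X,Y) = 0.5938 dits

Marginal P(Y) = (17/30, 13/30)
H(Y) = 0.2972 dits

H(X|Y) = H(X,Y) - H(Y) = 0.5938 - 0.2972 = 0.2966 dits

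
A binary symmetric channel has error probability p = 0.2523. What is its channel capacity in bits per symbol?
0.1851 bits

For a binary symmetric channel (BSC) with error probability p:
Capacity C = 1 - H(p) bits per symbol

where H(p) = -p log₂(p) - (1-p) log₂(1-p) is the binary entropy function.

H(0.2523) = 0.8149 bits
C = 1 - 0.8149 = 0.1851 bits per symbol

This means we can reliably transmit up to 0.1851 bits of information per channel use.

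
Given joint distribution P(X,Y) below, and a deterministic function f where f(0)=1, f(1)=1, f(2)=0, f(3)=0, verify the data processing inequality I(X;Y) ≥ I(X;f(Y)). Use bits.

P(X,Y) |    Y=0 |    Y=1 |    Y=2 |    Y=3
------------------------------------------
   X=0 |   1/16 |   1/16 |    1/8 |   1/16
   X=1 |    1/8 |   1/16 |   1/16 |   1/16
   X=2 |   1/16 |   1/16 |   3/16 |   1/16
I(X;Y) = 0.0629, I(X;f(Y)) = 0.0375, inequality holds: 0.0629 ≥ 0.0375

Data Processing Inequality: For any Markov chain X → Y → Z, we have I(X;Y) ≥ I(X;Z).

Here Z = f(Y) is a deterministic function of Y, forming X → Y → Z.

Original I(X;Y) = 0.0629 bits

After applying f:
P(X,Z) where Z=f(Y):
- P(X,Z=0) = P(X,Y=2) + P(X,Y=3)
- P(X,Z=1) = P(X,Y=0) + P(X,Y=1)

I(X;Z) = I(X;f(Y)) = 0.0375 bits

Verification: 0.0629 ≥ 0.0375 ✓

Information cannot be created by processing; the function f can only lose information about X.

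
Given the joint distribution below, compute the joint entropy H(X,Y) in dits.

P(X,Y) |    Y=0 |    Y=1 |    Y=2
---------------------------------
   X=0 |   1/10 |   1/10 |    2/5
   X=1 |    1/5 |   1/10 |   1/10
0.6990 dits

Joint entropy is H(X,Y) = -Σ_{x,y} p(x,y) log p(x,y).

Summing over all non-zero entries:
H(X,Y) = -[1/10·log_10(1/10) + 1/10·log_10(1/10) + 2/5·log_10(2/5) + 1/5·log_10(1/5) + 1/10·log_10(1/10) + 1/10·log_10(1/10)]
H(X,Y) = 0.6990 dits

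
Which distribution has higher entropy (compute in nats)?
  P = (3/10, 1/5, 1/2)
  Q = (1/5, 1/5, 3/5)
P

Computing entropies in nats:
H(P) = 1.0297
H(Q) = 0.9503

Distribution P has higher entropy.

Intuition: The distribution closer to uniform (more spread out) has higher entropy.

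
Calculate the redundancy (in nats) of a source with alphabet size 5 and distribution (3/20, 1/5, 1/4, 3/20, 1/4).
0.0253 nats

Redundancy measures how far a source is from maximum entropy:
R = H_max - H(X)

Maximum entropy for 5 symbols: H_max = log_e(5) = 1.6094 nats
Actual entropy: H(X) = 1.5842 nats
Redundancy: R = 1.6094 - 1.5842 = 0.0253 nats

This redundancy represents potential for compression: the source could be compressed by 0.0253 nats per symbol.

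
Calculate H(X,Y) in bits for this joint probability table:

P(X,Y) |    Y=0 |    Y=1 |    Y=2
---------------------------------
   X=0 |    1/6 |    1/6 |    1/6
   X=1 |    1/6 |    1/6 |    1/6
2.5850 bits

Joint entropy is H(X,Y) = -Σ_{x,y} p(x,y) log p(x,y).

Summing over all non-zero entries:
H(X,Y) = -[1/6·log_2(1/6) + 1/6·log_2(1/6) + 1/6·log_2(1/6) + 1/6·log_2(1/6) + 1/6·log_2(1/6) + 1/6·log_2(1/6)]
H(X,Y) = 2.5850 bits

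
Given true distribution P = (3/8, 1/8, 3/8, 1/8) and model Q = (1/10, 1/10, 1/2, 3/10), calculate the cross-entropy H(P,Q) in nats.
1.5617 nats

Cross-entropy: H(P,Q) = -Σ p(x) log q(x)

Alternatively: H(P,Q) = H(P) + D_KL(P||Q)
H(P) = 1.2555 nats
D_KL(P||Q) = 0.3062 nats

H(P,Q) = 1.2555 + 0.3062 = 1.5617 nats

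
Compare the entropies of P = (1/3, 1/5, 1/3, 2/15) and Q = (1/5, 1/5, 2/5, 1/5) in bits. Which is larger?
Q

Computing entropies in bits:
H(P) = 1.9086
H(Q) = 1.9219

Distribution Q has higher entropy.

Intuition: The distribution closer to uniform (more spread out) has higher entropy.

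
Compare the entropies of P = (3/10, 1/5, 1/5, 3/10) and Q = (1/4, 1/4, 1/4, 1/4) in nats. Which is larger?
Q

Computing entropies in nats:
H(P) = 1.3662
H(Q) = 1.3863

Distribution Q has higher entropy.

Intuition: The distribution closer to uniform (more spread out) has higher entropy.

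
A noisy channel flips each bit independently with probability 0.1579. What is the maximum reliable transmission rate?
0.3707 bits

For a binary symmetric channel (BSC) with error probability p:
Capacity C = 1 - H(p) bits per symbol

where H(p) = -p log₂(p) - (1-p) log₂(1-p) is the binary entropy function.

H(0.1579) = 0.6293 bits
C = 1 - 0.6293 = 0.3707 bits per symbol

This means we can reliably transmit up to 0.3707 bits of information per channel use.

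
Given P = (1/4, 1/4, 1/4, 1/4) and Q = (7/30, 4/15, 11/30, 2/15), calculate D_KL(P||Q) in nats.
0.0625 nats

KL divergence: D_KL(P||Q) = Σ p(x) log(p(x)/q(x))

Computing term by term:
  x=0: 1/4 × log_e[(1/4)/(7/30)] = 1/4 × 0.0690 = 0.0172
  x=1: 1/4 × log_e[(1/4)/(4/15)] = 1/4 × -0.0645 = -0.0161
  x=2: 1/4 × log_e[(1/4)/(11/30)] = 1/4 × -0.3830 = -0.0957
  x=3: 1/4 × log_e[(1/4)/(2/15)] = 1/4 × 0.6286 = 0.1572

D_KL(P||Q) = 0.0625 nats

Note: KL divergence is always non-negative and equals 0 iff P = Q.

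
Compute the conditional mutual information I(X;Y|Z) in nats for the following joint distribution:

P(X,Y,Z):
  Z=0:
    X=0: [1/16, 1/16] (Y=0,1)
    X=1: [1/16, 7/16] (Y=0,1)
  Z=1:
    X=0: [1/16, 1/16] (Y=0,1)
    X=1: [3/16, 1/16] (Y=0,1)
0.0492 nats

Conditional mutual information: I(X;Y|Z) = H(X|Z) + H(Y|Z) - H(X,Y|Z)

H(Z) = 0.6616
H(X,Z) = 1.2130 → H(X|Z) = 0.5514
H(Y,Z) = 1.2130 → H(Y|Z) = 0.5514
H(X,Y,Z) = 1.7153 → H(X,Y|Z) = 1.0537

I(X;Y|Z) = 0.5514 + 0.5514 - 1.0537 = 0.0492 nats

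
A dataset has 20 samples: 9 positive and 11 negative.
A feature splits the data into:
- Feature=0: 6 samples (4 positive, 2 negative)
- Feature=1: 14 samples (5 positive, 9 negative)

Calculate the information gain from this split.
0.0591 bits

Information Gain = H(Y) - H(Y|Feature)

Before split:
P(positive) = 9/20 = 0.4500
H(Y) = 0.9928 bits

After split:
Feature=0: H = 0.9183 bits (weight = 6/20)
Feature=1: H = 0.9403 bits (weight = 14/20)
H(Y|Feature) = (6/20)×0.9183 + (14/20)×0.9403 = 0.9337 bits

Information Gain = 0.9928 - 0.9337 = 0.0591 bits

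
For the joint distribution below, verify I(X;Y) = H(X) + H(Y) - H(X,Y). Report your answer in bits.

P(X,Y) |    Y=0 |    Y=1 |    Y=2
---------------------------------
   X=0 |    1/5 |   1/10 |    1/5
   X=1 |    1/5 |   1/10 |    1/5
I(X;Y) = 0.0000 bits

Mutual information has multiple equivalent forms:
- I(X;Y) = H(X) - H(X|Y)
- I(X;Y) = H(Y) - H(Y|X)
- I(X;Y) = H(X) + H(Y) - H(X,Y)

Computing all quantities:
H(X) = 1.0000, H(Y) = 1.5219, H(X,Y) = 2.5219
H(X|Y) = 1.0000, H(Y|X) = 1.5219

Verification:
H(X) - H(X|Y) = 1.0000 - 1.0000 = 0.0000
H(Y) - H(Y|X) = 1.5219 - 1.5219 = 0.0000
H(X) + H(Y) - H(X,Y) = 1.0000 + 1.5219 - 2.5219 = 0.0000

All forms give I(X;Y) = 0.0000 bits. ✓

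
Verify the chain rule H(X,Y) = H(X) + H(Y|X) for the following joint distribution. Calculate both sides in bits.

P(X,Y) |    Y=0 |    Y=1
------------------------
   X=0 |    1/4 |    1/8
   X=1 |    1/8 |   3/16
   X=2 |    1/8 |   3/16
H(X,Y) = 2.5306, H(X) = 1.5794, H(Y|X) = 0.9512 (all in bits)

Chain rule: H(X,Y) = H(X) + H(Y|X)

Left side — joint entropy directly:
H(X,Y) = -Σ p(x,y) log p(x,y) = 2.5306 bits

Right side — compute H(Y|X) from the conditional distributions:
P(X) = (3/8, 5/16, 5/16), so H(X) = 1.5794 bits
H(Y|X) = Σ_x P(X=x) · H(Y|X=x):
  P(Y|X=0) = (2/3, 1/3), H(Y|X=0) = 0.9183, weight P(X=0) = 3/8
  P(Y|X=1) = (2/5, 3/5), H(Y|X=1) = 0.9710, weight P(X=1) = 5/16
  P(Y|X=2) = (2/5, 3/5), H(Y|X=2) = 0.9710, weight P(X=2) = 5/16
H(Y|X) = 0.9512 bits

H(X) + H(Y|X) = 1.5794 + 0.9512 = 2.5306 bits

Both sides equal 2.5306 bits. ✓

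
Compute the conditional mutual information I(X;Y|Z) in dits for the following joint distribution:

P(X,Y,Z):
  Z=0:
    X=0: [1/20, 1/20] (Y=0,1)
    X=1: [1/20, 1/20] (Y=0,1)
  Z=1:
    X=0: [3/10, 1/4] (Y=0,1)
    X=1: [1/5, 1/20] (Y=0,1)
0.0109 dits

Conditional mutual information: I(X;Y|Z) = H(X|Z) + H(Y|Z) - H(X,Y|Z)

H(Z) = 0.2173
H(X,Z) = 0.4933 → H(X|Z) = 0.2760
H(Y,Z) = 0.5074 → H(Y|Z) = 0.2901
H(X,Y,Z) = 0.7724 → H(X,Y|Z) = 0.5551

I(X;Y|Z) = 0.2760 + 0.2901 - 0.5551 = 0.0109 dits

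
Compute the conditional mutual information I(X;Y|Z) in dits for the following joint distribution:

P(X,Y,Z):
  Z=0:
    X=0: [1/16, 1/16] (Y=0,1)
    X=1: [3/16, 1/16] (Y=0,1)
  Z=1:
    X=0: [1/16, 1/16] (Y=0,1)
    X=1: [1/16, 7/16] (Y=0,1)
0.0214 dits

Conditional mutual information: I(X;Y|Z) = H(X|Z) + H(Y|Z) - H(X,Y|Z)

H(Z) = 0.2873
H(X,Z) = 0.5268 → H(X|Z) = 0.2395
H(Y,Z) = 0.5268 → H(Y|Z) = 0.2395
H(X,Y,Z) = 0.7449 → H(X,Y|Z) = 0.4576

I(X;Y|Z) = 0.2395 + 0.2395 - 0.4576 = 0.0214 dits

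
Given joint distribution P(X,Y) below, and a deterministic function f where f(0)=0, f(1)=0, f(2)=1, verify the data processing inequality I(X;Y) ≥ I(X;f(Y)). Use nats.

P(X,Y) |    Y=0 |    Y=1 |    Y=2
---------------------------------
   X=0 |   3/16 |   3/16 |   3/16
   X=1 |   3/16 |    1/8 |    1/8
I(X;Y) = 0.0048, I(X;f(Y)) = 0.0013, inequality holds: 0.0048 ≥ 0.0013

Data Processing Inequality: For any Markov chain X → Y → Z, we have I(X;Y) ≥ I(X;Z).

Here Z = f(Y) is a deterministic function of Y, forming X → Y → Z.

Original I(X;Y) = 0.0048 nats

After applying f:
P(X,Z) where Z=f(Y):
- P(X,Z=0) = P(X,Y=0) + P(X,Y=1)
- P(X,Z=1) = P(X,Y=2)

I(X;Z) = I(X;f(Y)) = 0.0013 nats

Verification: 0.0048 ≥ 0.0013 ✓

Information cannot be created by processing; the function f can only lose information about X.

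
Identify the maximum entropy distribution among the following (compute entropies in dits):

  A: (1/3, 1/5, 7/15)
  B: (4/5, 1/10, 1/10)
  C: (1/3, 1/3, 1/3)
C

For a discrete distribution over n outcomes, entropy is maximized by the uniform distribution.

Computing entropies:
H(A) = 0.4533 dits
H(B) = 0.2775 dits
H(C) = 0.4771 dits

The uniform distribution (where all probabilities equal 1/3) achieves the maximum entropy of log_10(3) = 0.4771 dits.

Distribution C has the highest entropy.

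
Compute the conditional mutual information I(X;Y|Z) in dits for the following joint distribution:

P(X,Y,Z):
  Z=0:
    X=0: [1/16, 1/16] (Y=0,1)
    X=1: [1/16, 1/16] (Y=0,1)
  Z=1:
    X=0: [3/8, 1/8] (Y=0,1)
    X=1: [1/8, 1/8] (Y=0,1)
0.0100 dits

Conditional mutual information: I(X;Y|Z) = H(X|Z) + H(Y|Z) - H(X,Y|Z)

H(Z) = 0.2442
H(X,Z) = 0.5268 → H(X|Z) = 0.2826
H(Y,Z) = 0.5268 → H(Y|Z) = 0.2826
H(X,Y,Z) = 0.7994 → H(X,Y|Z) = 0.5552

I(X;Y|Z) = 0.2826 + 0.2826 - 0.5552 = 0.0100 dits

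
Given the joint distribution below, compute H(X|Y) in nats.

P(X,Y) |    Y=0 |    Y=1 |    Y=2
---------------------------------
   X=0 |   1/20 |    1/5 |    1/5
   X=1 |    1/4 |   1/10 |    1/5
0.6034 nats

Using the chain rule: H(X|Y) = H(X,Y) - H(Y)

First, compute H(X,Y) = 1.6923 nats

Marginal P(Y) = (3/10, 3/10, 2/5)
H(Y) = 1.0889 nats

H(X|Y) = H(X,Y) - H(Y) = 1.6923 - 1.0889 = 0.6034 nats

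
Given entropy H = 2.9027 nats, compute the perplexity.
18.2233

Perplexity is e^H (or exp(H) for natural log).

H = 2.9027 nats
Perplexity = e^2.9027 = 18.2233

Interpretation: The model's uncertainty is equivalent to choosing uniformly among 18.2 options.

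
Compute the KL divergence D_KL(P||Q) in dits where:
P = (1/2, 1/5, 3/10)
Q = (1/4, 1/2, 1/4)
0.0947 dits

KL divergence: D_KL(P||Q) = Σ p(x) log(p(x)/q(x))

Computing term by term:
  x=0: 1/2 × log_10[(1/2)/(1/4)] = 1/2 × 0.3010 = 0.1505
  x=1: 1/5 × log_10[(1/5)/(1/2)] = 1/5 × -0.3979 = -0.0796
  x=2: 3/10 × log_10[(3/10)/(1/4)] = 3/10 × 0.0792 = 0.0238

D_KL(P||Q) = 0.0947 dits

Note: KL divergence is always non-negative and equals 0 iff P = Q.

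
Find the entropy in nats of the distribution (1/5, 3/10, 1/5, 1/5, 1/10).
1.5571 nats

Shannon entropy is H(X) = -Σ p(x) log p(x).

For P = (1/5, 3/10, 1/5, 1/5, 1/10):
H = -1/5 × log_e(1/5) -3/10 × log_e(3/10) -1/5 × log_e(1/5) -1/5 × log_e(1/5) -1/10 × log_e(1/10)
H = 1.5571 nats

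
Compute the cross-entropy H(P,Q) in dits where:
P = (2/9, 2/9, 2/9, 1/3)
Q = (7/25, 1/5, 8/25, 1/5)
0.6211 dits

Cross-entropy: H(P,Q) = -Σ p(x) log q(x)

Alternatively: H(P,Q) = H(P) + D_KL(P||Q)
H(P) = 0.5945 dits
D_KL(P||Q) = 0.0266 dits

H(P,Q) = 0.5945 + 0.0266 = 0.6211 dits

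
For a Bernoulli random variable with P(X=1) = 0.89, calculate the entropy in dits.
0.1505 dits

The binary entropy function is:
H(p) = -p log(p) - (1-p) log(1-p)

H(0.89) = -0.89 × log_10(0.89) - 0.11 × log_10(0.11)
H(0.89) = 0.1505 dits

Note: Binary entropy is maximized at p=0.5 (H=1 bit) and minimized at p=0 or p=1 (H=0).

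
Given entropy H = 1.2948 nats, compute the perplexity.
3.6503

Perplexity is e^H (or exp(H) for natural log).

H = 1.2948 nats
Perplexity = e^1.2948 = 3.6503

Interpretation: The model's uncertainty is equivalent to choosing uniformly among 3.7 options.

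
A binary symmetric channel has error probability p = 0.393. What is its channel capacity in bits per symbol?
0.0333 bits

For a binary symmetric channel (BSC) with error probability p:
Capacity C = 1 - H(p) bits per symbol

where H(p) = -p log₂(p) - (1-p) log₂(1-p) is the binary entropy function.

H(0.393) = 0.9667 bits
C = 1 - 0.9667 = 0.0333 bits per symbol

This means we can reliably transmit up to 0.0333 bits of information per channel use.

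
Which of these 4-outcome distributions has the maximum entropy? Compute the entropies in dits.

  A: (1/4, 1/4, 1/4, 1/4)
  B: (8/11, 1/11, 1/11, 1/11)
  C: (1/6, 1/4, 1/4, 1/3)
A

For a discrete distribution over n outcomes, entropy is maximized by the uniform distribution.

Computing entropies:
H(A) = 0.6021 dits
H(B) = 0.3846 dits
H(C) = 0.5898 dits

The uniform distribution (where all probabilities equal 1/4) achieves the maximum entropy of log_10(4) = 0.6021 dits.

Distribution A has the highest entropy.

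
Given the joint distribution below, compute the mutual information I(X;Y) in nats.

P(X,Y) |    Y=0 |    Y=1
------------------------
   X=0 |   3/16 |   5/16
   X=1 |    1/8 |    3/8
0.0091 nats

Mutual information: I(X;Y) = H(X) + H(Y) - H(X,Y)

Marginals:
P(X) = (1/2, 1/2), H(X) = 0.6931 nats
P(Y) = (5/16, 11/16), H(Y) = 0.6211 nats

Joint entropy: H(X,Y) = 1.3051 nats

I(X;Y) = 0.6931 + 0.6211 - 1.3051 = 0.0091 nats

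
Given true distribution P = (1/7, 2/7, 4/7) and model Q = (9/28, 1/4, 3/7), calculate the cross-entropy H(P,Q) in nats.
1.0424 nats

Cross-entropy: H(P,Q) = -Σ p(x) log q(x)

Alternatively: H(P,Q) = H(P) + D_KL(P||Q)
H(P) = 0.9557 nats
D_KL(P||Q) = 0.0867 nats

H(P,Q) = 0.9557 + 0.0867 = 1.0424 nats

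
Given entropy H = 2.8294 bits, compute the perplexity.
7.1078

Perplexity is 2^H (or exp(H) for natural log).

H = 2.8294 bits
Perplexity = 2^2.8294 = 7.1078

Interpretation: The model's uncertainty is equivalent to choosing uniformly among 7.1 options.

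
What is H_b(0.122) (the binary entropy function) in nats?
0.3709 nats

The binary entropy function is:
H(p) = -p log(p) - (1-p) log(1-p)

H(0.122) = -0.122 × log_e(0.122) - 0.878 × log_e(0.878)
H(0.122) = 0.3709 nats

Note: Binary entropy is maximized at p=0.5 (H=1 bit) and minimized at p=0 or p=1 (H=0).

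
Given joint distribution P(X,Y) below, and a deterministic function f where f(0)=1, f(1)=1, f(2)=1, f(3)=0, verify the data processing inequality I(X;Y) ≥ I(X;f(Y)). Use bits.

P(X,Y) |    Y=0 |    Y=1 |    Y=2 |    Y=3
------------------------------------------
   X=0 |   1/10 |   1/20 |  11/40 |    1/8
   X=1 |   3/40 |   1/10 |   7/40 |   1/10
I(X;Y) = 0.0258, I(X;f(Y)) = 0.0000, inequality holds: 0.0258 ≥ 0.0000

Data Processing Inequality: For any Markov chain X → Y → Z, we have I(X;Y) ≥ I(X;Z).

Here Z = f(Y) is a deterministic function of Y, forming X → Y → Z.

Original I(X;Y) = 0.0258 bits

After applying f:
P(X,Z) where Z=f(Y):
- P(X,Z=0) = P(X,Y=3)
- P(X,Z=1) = P(X,Y=0) + P(X,Y=1) + P(X,Y=2)

I(X;Z) = I(X;f(Y)) = 0.0000 bits

Verification: 0.0258 ≥ 0.0000 ✓

Information cannot be created by processing; the function f can only lose information about X.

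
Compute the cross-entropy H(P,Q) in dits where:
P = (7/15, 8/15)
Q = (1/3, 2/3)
0.3166 dits

Cross-entropy: H(P,Q) = -Σ p(x) log q(x)

Alternatively: H(P,Q) = H(P) + D_KL(P||Q)
H(P) = 0.3001 dits
D_KL(P||Q) = 0.0165 dits

H(P,Q) = 0.3001 + 0.0165 = 0.3166 dits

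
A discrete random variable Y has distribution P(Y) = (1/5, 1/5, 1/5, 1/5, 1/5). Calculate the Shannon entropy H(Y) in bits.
2.3219 bits

Shannon entropy is H(X) = -Σ p(x) log p(x).

For P = (1/5, 1/5, 1/5, 1/5, 1/5):
H = -1/5 × log_2(1/5) -1/5 × log_2(1/5) -1/5 × log_2(1/5) -1/5 × log_2(1/5) -1/5 × log_2(1/5)
H = 2.3219 bits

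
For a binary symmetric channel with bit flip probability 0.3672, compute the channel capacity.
0.0515 bits

For a binary symmetric channel (BSC) with error probability p:
Capacity C = 1 - H(p) bits per symbol

where H(p) = -p log₂(p) - (1-p) log₂(1-p) is the binary entropy function.

H(0.3672) = 0.9485 bits
C = 1 - 0.9485 = 0.0515 bits per symbol

This means we can reliably transmit up to 0.0515 bits of information per channel use.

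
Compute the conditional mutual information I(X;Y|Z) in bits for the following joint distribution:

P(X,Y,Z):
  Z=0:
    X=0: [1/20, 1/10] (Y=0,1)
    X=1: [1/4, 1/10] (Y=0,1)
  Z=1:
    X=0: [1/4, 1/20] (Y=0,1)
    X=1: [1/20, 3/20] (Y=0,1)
0.1739 bits

Conditional mutual information: I(X;Y|Z) = H(X|Z) + H(Y|Z) - H(X,Y|Z)

H(Z) = 1.0000
H(X,Z) = 1.9261 → H(X|Z) = 0.9261
H(Y,Z) = 1.9710 → H(Y|Z) = 0.9710
H(X,Y,Z) = 2.7232 → H(X,Y|Z) = 1.7232

I(X;Y|Z) = 0.9261 + 0.9710 - 1.7232 = 0.1739 bits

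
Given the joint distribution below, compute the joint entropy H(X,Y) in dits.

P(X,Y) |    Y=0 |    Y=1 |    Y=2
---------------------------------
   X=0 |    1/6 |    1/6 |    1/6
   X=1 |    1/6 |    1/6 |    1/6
0.7782 dits

Joint entropy is H(X,Y) = -Σ_{x,y} p(x,y) log p(x,y).

Summing over all non-zero entries:
H(X,Y) = -[1/6·log_10(1/6) + 1/6·log_10(1/6) + 1/6·log_10(1/6) + 1/6·log_10(1/6) + 1/6·log_10(1/6) + 1/6·log_10(1/6)]
H(X,Y) = 0.7782 dits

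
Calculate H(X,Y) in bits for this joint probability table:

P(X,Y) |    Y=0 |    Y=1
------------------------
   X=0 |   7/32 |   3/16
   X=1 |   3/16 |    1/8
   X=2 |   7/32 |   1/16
2.4899 bits

Joint entropy is H(X,Y) = -Σ_{x,y} p(x,y) log p(x,y).

Summing over all non-zero entries:
H(X,Y) = -[7/32·log_2(7/32) + 3/16·log_2(3/16) + 3/16·log_2(3/16) + 1/8·log_2(1/8) + 7/32·log_2(7/32) + 1/16·log_2(1/16)]
H(X,Y) = 2.4899 bits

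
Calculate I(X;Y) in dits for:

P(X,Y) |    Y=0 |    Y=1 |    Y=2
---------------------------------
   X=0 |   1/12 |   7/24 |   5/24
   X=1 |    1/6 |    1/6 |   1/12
0.0196 dits

Mutual information: I(X;Y) = H(X) + H(Y) - H(X,Y)

Marginals:
P(X) = (7/12, 5/12), H(X) = 0.2950 dits
P(Y) = (1/4, 11/24, 7/24), H(Y) = 0.4619 dits

Joint entropy: H(X,Y) = 0.7372 dits

I(X;Y) = 0.2950 + 0.4619 - 0.7372 = 0.0196 dits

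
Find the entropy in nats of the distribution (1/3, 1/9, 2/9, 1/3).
1.3108 nats

Shannon entropy is H(X) = -Σ p(x) log p(x).

For P = (1/3, 1/9, 2/9, 1/3):
H = -1/3 × log_e(1/3) -1/9 × log_e(1/9) -2/9 × log_e(2/9) -1/3 × log_e(1/3)
H = 1.3108 nats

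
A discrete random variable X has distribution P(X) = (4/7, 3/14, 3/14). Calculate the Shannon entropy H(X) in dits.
0.4256 dits

Shannon entropy is H(X) = -Σ p(x) log p(x).

For P = (4/7, 3/14, 3/14):
H = -4/7 × log_10(4/7) -3/14 × log_10(3/14) -3/14 × log_10(3/14)
H = 0.4256 dits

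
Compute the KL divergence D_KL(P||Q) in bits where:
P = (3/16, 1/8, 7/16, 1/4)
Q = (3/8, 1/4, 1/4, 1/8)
0.2907 bits

KL divergence: D_KL(P||Q) = Σ p(x) log(p(x)/q(x))

Computing term by term:
  x=0: 3/16 × log_2[(3/16)/(3/8)] = 3/16 × -1.0000 = -0.1875
  x=1: 1/8 × log_2[(1/8)/(1/4)] = 1/8 × -1.0000 = -0.1250
  x=2: 7/16 × log_2[(7/16)/(1/4)] = 7/16 × 0.8074 = 0.3532
  x=3: 1/4 × log_2[(1/4)/(1/8)] = 1/4 × 1.0000 = 0.2500

D_KL(P||Q) = 0.2907 bits

Note: KL divergence is always non-negative and equals 0 iff P = Q.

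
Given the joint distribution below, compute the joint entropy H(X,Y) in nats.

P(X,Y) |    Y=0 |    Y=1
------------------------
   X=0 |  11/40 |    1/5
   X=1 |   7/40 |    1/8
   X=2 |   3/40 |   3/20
1.7207 nats

Joint entropy is H(X,Y) = -Σ_{x,y} p(x,y) log p(x,y).

Summing over all non-zero entries:
H(X,Y) = -[11/40·log_e(11/40) + 1/5·log_e(1/5) + 7/40·log_e(7/40) + 1/8·log_e(1/8) + 3/40·log_e(3/40) + 3/20·log_e(3/20)]
H(X,Y) = 1.7207 nats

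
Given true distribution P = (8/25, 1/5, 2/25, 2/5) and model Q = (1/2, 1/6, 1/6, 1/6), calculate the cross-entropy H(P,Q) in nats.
1.4402 nats

Cross-entropy: H(P,Q) = -Σ p(x) log q(x)

Alternatively: H(P,Q) = H(P) + D_KL(P||Q)
H(P) = 1.2551 nats
D_KL(P||Q) = 0.1851 nats

H(P,Q) = 1.2551 + 0.1851 = 1.4402 nats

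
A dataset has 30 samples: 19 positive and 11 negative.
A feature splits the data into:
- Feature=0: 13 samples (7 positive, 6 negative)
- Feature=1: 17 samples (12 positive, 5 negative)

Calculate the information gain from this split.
0.0213 bits

Information Gain = H(Y) - H(Y|Feature)

Before split:
P(positive) = 19/30 = 0.6333
H(Y) = 0.9481 bits

After split:
Feature=0: H = 0.9957 bits (weight = 13/30)
Feature=1: H = 0.8740 bits (weight = 17/30)
H(Y|Feature) = (13/30)×0.9957 + (17/30)×0.8740 = 0.9267 bits

Information Gain = 0.9481 - 0.9267 = 0.0213 bits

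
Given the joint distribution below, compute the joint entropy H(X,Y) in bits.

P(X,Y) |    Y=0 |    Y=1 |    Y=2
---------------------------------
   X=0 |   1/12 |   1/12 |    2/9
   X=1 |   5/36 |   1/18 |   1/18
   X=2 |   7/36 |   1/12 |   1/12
2.9955 bits

Joint entropy is H(X,Y) = -Σ_{x,y} p(x,y) log p(x,y).

Summing over all non-zero entries:
H(X,Y) = -[1/12·log_2(1/12) + 1/12·log_2(1/12) + 2/9·log_2(2/9) + 5/36·log_2(5/36) + 1/18·log_2(1/18) + 1/18·log_2(1/18) + 7/36·log_2(7/36) + 1/12·log_2(1/12) + 1/12·log_2(1/12)]
H(X,Y) = 2.9955 bits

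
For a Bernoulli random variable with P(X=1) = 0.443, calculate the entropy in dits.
0.2982 dits

The binary entropy function is:
H(p) = -p log(p) - (1-p) log(1-p)

H(0.443) = -0.443 × log_10(0.443) - 0.557 × log_10(0.557)
H(0.443) = 0.2982 dits

Note: Binary entropy is maximized at p=0.5 (H=1 bit) and minimized at p=0 or p=1 (H=0).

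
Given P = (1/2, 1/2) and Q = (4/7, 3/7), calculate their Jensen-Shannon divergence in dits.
0.0011 dits

Jensen-Shannon divergence is:
JSD(P||Q) = 0.5 × D_KL(P||M) + 0.5 × D_KL(Q||M)
where M = 0.5 × (P + Q) is the mixture distribution.

M = 0.5 × (1/2, 1/2) + 0.5 × (4/7, 3/7) = (15/28, 13/28)

D_KL(P||M) = 0.0011 dits
D_KL(Q||M) = 0.0011 dits

JSD(P||Q) = 0.5 × 0.0011 + 0.5 × 0.0011 = 0.0011 dits

Unlike KL divergence, JSD is symmetric and bounded: 0 ≤ JSD ≤ log(2).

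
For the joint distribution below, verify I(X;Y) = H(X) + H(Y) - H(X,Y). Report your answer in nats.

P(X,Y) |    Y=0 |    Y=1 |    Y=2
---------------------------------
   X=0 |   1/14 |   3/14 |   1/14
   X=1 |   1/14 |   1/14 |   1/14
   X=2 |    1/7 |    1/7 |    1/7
I(X;Y) = 0.0334 nats

Mutual information has multiple equivalent forms:
- I(X;Y) = H(X) - H(X|Y)
- I(X;Y) = H(Y) - H(Y|X)
- I(X;Y) = H(X) + H(Y) - H(X,Y)

Computing all quantities:
H(X) = 1.0609, H(Y) = 1.0790, H(X,Y) = 2.1066
H(X|Y) = 1.0276, H(Y|X) = 1.0456

Verification:
H(X) - H(X|Y) = 1.0609 - 1.0276 = 0.0334
H(Y) - H(Y|X) = 1.0790 - 1.0456 = 0.0334
H(X) + H(Y) - H(X,Y) = 1.0609 + 1.0790 - 2.1066 = 0.0334

All forms give I(X;Y) = 0.0334 nats. ✓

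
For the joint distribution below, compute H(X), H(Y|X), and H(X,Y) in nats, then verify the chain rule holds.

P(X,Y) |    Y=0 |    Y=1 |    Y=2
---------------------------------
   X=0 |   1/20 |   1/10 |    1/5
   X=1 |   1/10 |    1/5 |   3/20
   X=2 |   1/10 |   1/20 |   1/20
H(X,Y) = 2.0685, H(X) = 1.0487, H(Y|X) = 1.0198 (all in nats)

Chain rule: H(X,Y) = H(X) + H(Y|X)

Left side — joint entropy directly:
H(X,Y) = -Σ p(x,y) log p(x,y) = 2.0685 nats

Right side — compute H(Y|X) from the conditional distributions:
P(X) = (7/20, 9/20, 1/5), so H(X) = 1.0487 nats
H(Y|X) = Σ_x P(X=x) · H(Y|X=x):
  P(Y|X=0) = (1/7, 2/7, 4/7), H(Y|X=0) = 0.9557, weight P(X=0) = 7/20
  P(Y|X=1) = (2/9, 4/9, 1/3), H(Y|X=1) = 1.0609, weight P(X=1) = 9/20
  P(Y|X=2) = (1/2, 1/4, 1/4), H(Y|X=2) = 1.0397, weight P(X=2) = 1/5
H(Y|X) = 1.0198 nats

H(X) + H(Y|X) = 1.0487 + 1.0198 = 2.0685 nats

Both sides equal 2.0685 nats. ✓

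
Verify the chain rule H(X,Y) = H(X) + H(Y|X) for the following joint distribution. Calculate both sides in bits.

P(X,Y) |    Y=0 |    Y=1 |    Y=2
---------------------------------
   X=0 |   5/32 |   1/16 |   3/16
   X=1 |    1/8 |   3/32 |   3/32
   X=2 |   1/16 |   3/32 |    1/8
H(X,Y) = 3.0817, H(X) = 1.5671, H(Y|X) = 1.5147 (all in bits)

Chain rule: H(X,Y) = H(X) + H(Y|X)

Left side — joint entropy directly:
H(X,Y) = -Σ p(x,y) log p(x,y) = 3.0817 bits

Right side — compute H(Y|X) from the conditional distributions:
P(X) = (13/32, 5/16, 9/32), so H(X) = 1.5671 bits
H(Y|X) = Σ_x P(X=x) · H(Y|X=x):
  P(Y|X=0) = (5/13, 2/13, 6/13), H(Y|X=0) = 1.4605, weight P(X=0) = 13/32
  P(Y|X=1) = (2/5, 3/10, 3/10), H(Y|X=1) = 1.5710, weight P(X=1) = 5/16
  P(Y|X=2) = (2/9, 1/3, 4/9), H(Y|X=2) = 1.5305, weight P(X=2) = 9/32
H(Y|X) = 1.5147 bits

H(X) + H(Y|X) = 1.5671 + 1.5147 = 3.0817 bits

Both sides equal 3.0817 bits. ✓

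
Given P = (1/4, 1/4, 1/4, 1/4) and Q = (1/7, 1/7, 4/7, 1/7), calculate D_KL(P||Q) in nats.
0.2130 nats

KL divergence: D_KL(P||Q) = Σ p(x) log(p(x)/q(x))

Computing term by term:
  x=0: 1/4 × log_e[(1/4)/(1/7)] = 1/4 × 0.5596 = 0.1399
  x=1: 1/4 × log_e[(1/4)/(1/7)] = 1/4 × 0.5596 = 0.1399
  x=2: 1/4 × log_e[(1/4)/(4/7)] = 1/4 × -0.8267 = -0.2067
  x=3: 1/4 × log_e[(1/4)/(1/7)] = 1/4 × 0.5596 = 0.1399

D_KL(P||Q) = 0.2130 nats

Note: KL divergence is always non-negative and equals 0 iff P = Q.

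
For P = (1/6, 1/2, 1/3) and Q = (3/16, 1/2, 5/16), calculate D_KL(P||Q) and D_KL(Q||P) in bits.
D_KL(P||Q) = 0.0027, D_KL(Q||P) = 0.0028

KL divergence is not symmetric: D_KL(P||Q) ≠ D_KL(Q||P) in general.

D_KL(P||Q) = 0.0027 bits
D_KL(Q||P) = 0.0028 bits

No, they are not equal!

This asymmetry is why KL divergence is not a true distance metric.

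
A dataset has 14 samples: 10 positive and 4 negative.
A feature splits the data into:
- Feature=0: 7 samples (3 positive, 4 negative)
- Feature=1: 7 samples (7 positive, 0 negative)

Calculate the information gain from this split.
0.3705 bits

Information Gain = H(Y) - H(Y|Feature)

Before split:
P(positive) = 10/14 = 0.7143
H(Y) = 0.8631 bits

After split:
Feature=0: H = 0.9852 bits (weight = 7/14)
Feature=1: H = 0.0000 bits (weight = 7/14)
H(Y|Feature) = (7/14)×0.9852 + (7/14)×0.0000 = 0.4926 bits

Information Gain = 0.8631 - 0.4926 = 0.3705 bits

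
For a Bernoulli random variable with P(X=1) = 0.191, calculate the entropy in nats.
0.4877 nats

The binary entropy function is:
H(p) = -p log(p) - (1-p) log(1-p)

H(0.191) = -0.191 × log_e(0.191) - 0.809 × log_e(0.809)
H(0.191) = 0.4877 nats

Note: Binary entropy is maximized at p=0.5 (H=1 bit) and minimized at p=0 or p=1 (H=0).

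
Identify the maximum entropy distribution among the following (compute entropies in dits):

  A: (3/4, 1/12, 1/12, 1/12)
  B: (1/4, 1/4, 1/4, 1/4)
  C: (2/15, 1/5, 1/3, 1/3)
B

For a discrete distribution over n outcomes, entropy is maximized by the uniform distribution.

Computing entropies:
H(A) = 0.3635 dits
H(B) = 0.6021 dits
H(C) = 0.5745 dits

The uniform distribution (where all probabilities equal 1/4) achieves the maximum entropy of log_10(4) = 0.6021 dits.

Distribution B has the highest entropy.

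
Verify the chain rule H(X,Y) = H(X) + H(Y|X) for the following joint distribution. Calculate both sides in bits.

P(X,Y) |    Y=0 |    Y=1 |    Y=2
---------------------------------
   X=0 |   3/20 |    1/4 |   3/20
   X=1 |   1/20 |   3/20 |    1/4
H(X,Y) = 2.4477, H(X) = 0.9928, H(Y|X) = 1.4550 (all in bits)

Chain rule: H(X,Y) = H(X) + H(Y|X)

Left side — joint entropy directly:
H(X,Y) = -Σ p(x,y) log p(x,y) = 2.4477 bits

Right side — compute H(Y|X) from the conditional distributions:
P(X) = (11/20, 9/20), so H(X) = 0.9928 bits
H(Y|X) = Σ_x P(X=x) · H(Y|X=x):
  P(Y|X=0) = (3/11, 5/11, 3/11), H(Y|X=0) = 1.5395, weight P(X=0) = 11/20
  P(Y|X=1) = (1/9, 1/3, 5/9), H(Y|X=1) = 1.3516, weight P(X=1) = 9/20
H(Y|X) = 1.4550 bits

H(X) + H(Y|X) = 0.9928 + 1.4550 = 2.4477 bits

Both sides equal 2.4477 bits. ✓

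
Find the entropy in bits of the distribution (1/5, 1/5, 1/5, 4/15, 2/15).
2.2892 bits

Shannon entropy is H(X) = -Σ p(x) log p(x).

For P = (1/5, 1/5, 1/5, 4/15, 2/15):
H = -1/5 × log_2(1/5) -1/5 × log_2(1/5) -1/5 × log_2(1/5) -4/15 × log_2(4/15) -2/15 × log_2(2/15)
H = 2.2892 bits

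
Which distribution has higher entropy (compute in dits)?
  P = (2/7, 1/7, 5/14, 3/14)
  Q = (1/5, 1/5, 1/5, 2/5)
P

Computing entropies in dits:
H(P) = 0.5792
H(Q) = 0.5786

Distribution P has higher entropy.

Intuition: The distribution closer to uniform (more spread out) has higher entropy.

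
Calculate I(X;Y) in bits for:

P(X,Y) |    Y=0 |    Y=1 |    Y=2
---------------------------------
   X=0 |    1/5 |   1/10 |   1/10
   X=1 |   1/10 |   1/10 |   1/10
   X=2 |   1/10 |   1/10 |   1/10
0.0200 bits

Mutual information: I(X;Y) = H(X) + H(Y) - H(X,Y)

Marginals:
P(X) = (2/5, 3/10, 3/10), H(X) = 1.5710 bits
P(Y) = (2/5, 3/10, 3/10), H(Y) = 1.5710 bits

Joint entropy: H(X,Y) = 3.1219 bits

I(X;Y) = 1.5710 + 1.5710 - 3.1219 = 0.0200 bits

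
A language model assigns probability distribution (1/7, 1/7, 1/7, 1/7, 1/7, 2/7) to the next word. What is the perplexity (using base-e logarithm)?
5.7423

Perplexity is e^H (or exp(H) for natural log).

First, H = -Σ p log p = 1.7479 nats
Perplexity = e^1.7479 = 5.7423

Interpretation: The model's uncertainty is equivalent to choosing uniformly among 5.7 options.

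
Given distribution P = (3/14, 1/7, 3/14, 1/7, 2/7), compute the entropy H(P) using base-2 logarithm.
2.2709 bits

Shannon entropy is H(X) = -Σ p(x) log p(x).

For P = (3/14, 1/7, 3/14, 1/7, 2/7):
H = -3/14 × log_2(3/14) -1/7 × log_2(1/7) -3/14 × log_2(3/14) -1/7 × log_2(1/7) -2/7 × log_2(2/7)
H = 2.2709 bits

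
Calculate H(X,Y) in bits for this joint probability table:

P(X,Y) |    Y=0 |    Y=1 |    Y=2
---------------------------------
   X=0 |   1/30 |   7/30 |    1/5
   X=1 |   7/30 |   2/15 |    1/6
2.4261 bits

Joint entropy is H(X,Y) = -Σ_{x,y} p(x,y) log p(x,y).

Summing over all non-zero entries:
H(X,Y) = -[1/30·log_2(1/30) + 7/30·log_2(7/30) + 1/5·log_2(1/5) + 7/30·log_2(7/30) + 2/15·log_2(2/15) + 1/6·log_2(1/6)]
H(X,Y) = 2.4261 bits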